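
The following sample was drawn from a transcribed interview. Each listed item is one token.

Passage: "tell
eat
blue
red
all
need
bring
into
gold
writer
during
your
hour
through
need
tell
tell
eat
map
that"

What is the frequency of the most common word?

Frequencies: tell:3, eat:2, need:2, blue:1, red:1, all:1, bring:1, into:1, gold:1, writer:1, during:1, your:1, hour:1, through:1, map:1, that:1
Most common: 'tell' with frequency 3.

3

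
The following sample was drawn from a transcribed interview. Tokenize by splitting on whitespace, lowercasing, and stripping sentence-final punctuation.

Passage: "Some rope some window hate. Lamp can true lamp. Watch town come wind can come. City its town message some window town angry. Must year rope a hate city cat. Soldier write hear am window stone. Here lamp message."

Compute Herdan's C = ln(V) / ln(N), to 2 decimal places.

N = 39, V = 25.
ln(V) = 3.218876, ln(N) = 3.663562
C = 3.218876 / 3.663562 = 0.88

0.88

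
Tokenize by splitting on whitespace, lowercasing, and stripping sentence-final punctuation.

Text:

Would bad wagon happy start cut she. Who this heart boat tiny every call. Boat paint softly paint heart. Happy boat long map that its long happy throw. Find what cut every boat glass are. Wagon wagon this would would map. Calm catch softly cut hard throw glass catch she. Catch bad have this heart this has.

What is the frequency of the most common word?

4

Frequencies: this:4, boat:4, would:3, wagon:3, happy:3, cut:3, heart:3, catch:3, bad:2, she:2, every:2, paint:2, softly:2, long:2, map:2, throw:2, glass:2, start:1, who:1, tiny:1, … (10 more, each freq 1)
Most common: 'this' with frequency 4.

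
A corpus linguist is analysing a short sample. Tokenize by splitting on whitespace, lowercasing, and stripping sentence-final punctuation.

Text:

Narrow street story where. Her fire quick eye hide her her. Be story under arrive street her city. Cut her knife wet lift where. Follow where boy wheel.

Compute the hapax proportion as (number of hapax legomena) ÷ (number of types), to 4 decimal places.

0.8000

Frequencies: her:5, where:3, street:2, story:2, narrow:1, fire:1, quick:1, eye:1, hide:1, be:1, under:1, arrive:1, city:1, cut:1, knife:1, wet:1, lift:1, follow:1, boy:1, wheel:1
Hapax count = 16; type count = 20.
Ratio = 16 / 20 = 0.8000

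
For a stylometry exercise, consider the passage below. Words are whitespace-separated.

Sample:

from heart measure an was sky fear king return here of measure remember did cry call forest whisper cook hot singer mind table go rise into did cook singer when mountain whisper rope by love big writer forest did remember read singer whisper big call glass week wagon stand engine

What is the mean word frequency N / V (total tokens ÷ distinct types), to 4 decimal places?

1.3158

N = 50 tokens, V = 38 types.
Mean frequency = N / V = 50 / 38 = 1.3158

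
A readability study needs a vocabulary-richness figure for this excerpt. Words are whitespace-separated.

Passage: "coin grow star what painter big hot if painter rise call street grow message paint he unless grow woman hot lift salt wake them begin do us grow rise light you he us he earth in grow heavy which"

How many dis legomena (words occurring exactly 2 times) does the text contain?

4

Frequencies: grow:5, he:3, painter:2, hot:2, rise:2, us:2, coin:1, star:1, what:1, big:1, if:1, call:1, street:1, message:1, paint:1, unless:1, woman:1, lift:1, salt:1, wake:1, … (9 more, each freq 1)
Words with frequency 2: hot, painter, rise, us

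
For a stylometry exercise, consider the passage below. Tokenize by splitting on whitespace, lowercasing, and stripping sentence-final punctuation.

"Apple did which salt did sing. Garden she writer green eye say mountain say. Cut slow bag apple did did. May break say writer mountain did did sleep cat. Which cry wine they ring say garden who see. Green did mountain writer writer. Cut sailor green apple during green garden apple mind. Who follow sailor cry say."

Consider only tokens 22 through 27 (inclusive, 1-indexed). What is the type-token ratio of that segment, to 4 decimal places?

0.8333

Segment tokens 22–27: break, say, writer, mountain, did, did
Segment N = 6, segment V = 5.
TTR = 5 / 6 = 0.8333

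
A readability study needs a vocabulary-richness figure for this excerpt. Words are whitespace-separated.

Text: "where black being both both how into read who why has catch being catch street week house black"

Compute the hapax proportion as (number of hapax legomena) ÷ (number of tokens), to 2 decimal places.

Frequencies: black:2, being:2, both:2, catch:2, where:1, how:1, into:1, read:1, who:1, why:1, has:1, street:1, week:1, house:1
Hapax count = 10; token count = 18.
Ratio = 10 / 18 = 0.56

0.56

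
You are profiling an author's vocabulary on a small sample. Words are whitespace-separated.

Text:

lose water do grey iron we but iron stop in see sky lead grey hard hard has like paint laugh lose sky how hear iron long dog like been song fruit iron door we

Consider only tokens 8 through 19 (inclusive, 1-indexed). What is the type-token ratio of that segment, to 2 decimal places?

Segment tokens 8–19: iron, stop, in, see, sky, lead, grey, hard, hard, has, like, paint
Segment N = 12, segment V = 11.
TTR = 11 / 12 = 0.92

0.92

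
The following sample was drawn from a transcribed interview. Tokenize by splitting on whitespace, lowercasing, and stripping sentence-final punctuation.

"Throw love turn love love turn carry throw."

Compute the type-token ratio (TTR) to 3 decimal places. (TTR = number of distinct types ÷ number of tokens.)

0.500

N = 8 tokens, V = 4 types.
TTR = V / N = 4 / 8 = 0.500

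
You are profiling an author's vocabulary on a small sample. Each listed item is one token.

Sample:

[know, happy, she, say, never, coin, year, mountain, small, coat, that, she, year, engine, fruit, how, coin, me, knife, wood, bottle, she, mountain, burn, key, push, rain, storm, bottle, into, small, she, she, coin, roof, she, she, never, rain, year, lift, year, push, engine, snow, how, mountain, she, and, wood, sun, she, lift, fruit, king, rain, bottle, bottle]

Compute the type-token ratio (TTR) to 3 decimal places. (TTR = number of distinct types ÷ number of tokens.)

0.517

N = 58 tokens, V = 30 types.
TTR = V / N = 30 / 58 = 0.517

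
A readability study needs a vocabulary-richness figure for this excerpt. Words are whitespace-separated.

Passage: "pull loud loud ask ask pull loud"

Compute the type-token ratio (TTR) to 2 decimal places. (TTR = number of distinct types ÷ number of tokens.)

0.43

N = 7 tokens, V = 3 types.
TTR = V / N = 3 / 7 = 0.43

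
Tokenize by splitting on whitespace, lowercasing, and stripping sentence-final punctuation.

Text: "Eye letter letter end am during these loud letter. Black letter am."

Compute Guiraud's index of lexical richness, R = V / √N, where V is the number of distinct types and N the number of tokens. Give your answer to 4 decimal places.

N = 12, V = 8.
√N = 3.464102
R = 8 / 3.464102 = 2.3094

2.3094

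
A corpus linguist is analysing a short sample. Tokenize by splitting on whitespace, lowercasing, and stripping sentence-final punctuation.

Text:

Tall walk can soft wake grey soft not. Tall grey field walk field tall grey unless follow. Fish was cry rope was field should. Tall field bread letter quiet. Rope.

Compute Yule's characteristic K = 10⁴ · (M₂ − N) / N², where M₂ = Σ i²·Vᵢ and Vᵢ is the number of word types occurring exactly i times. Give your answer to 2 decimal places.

Frequencies: tall:4, field:4, grey:3, walk:2, soft:2, was:2, rope:2, can:1, wake:1, not:1, unless:1, follow:1, fish:1, cry:1, should:1, bread:1, letter:1, quiet:1
N = 30. Frequency spectrum: V_1=11, V_2=4, V_3=1, V_4=2
M₂ = 1²·11 + 2²·4 + 3²·1 + 4²·2 = 68
K = 10000 × (68 − 30) / 30² = 422.22

422.22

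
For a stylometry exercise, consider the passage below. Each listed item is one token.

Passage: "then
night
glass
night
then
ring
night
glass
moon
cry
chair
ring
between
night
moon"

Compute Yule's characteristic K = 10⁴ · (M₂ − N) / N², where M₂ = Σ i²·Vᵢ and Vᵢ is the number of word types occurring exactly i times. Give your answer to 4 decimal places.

888.8889

Frequencies: night:4, then:2, glass:2, ring:2, moon:2, cry:1, chair:1, between:1
N = 15. Frequency spectrum: V_1=3, V_2=4, V_4=1
M₂ = 1²·3 + 2²·4 + 4²·1 = 35
K = 10000 × (35 − 15) / 15² = 888.8889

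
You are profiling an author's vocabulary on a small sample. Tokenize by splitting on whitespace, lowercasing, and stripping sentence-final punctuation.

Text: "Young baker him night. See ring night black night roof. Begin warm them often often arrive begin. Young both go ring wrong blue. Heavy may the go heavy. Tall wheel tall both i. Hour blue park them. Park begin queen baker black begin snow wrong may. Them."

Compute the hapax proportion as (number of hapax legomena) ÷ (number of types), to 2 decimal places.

0.41

Frequencies: begin:4, night:3, them:3, young:2, baker:2, ring:2, black:2, often:2, both:2, go:2, wrong:2, blue:2, heavy:2, may:2, tall:2, park:2, him:1, see:1, roof:1, warm:1, … (7 more, each freq 1)
Hapax count = 11; type count = 27.
Ratio = 11 / 27 = 0.41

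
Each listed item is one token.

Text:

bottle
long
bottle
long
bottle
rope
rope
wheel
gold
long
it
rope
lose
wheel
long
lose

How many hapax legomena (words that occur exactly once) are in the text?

Frequencies: long:4, bottle:3, rope:3, wheel:2, lose:2, gold:1, it:1
Hapax (freq=1): gold, it

2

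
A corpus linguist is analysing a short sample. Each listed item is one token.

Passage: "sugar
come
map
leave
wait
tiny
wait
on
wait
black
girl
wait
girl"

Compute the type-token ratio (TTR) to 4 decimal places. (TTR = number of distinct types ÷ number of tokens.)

N = 13 tokens, V = 9 types.
TTR = V / N = 9 / 13 = 0.6923

0.6923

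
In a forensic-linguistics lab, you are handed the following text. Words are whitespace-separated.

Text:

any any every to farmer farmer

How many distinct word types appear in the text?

Distinct types: {any, every, farmer, to}
V = 4

4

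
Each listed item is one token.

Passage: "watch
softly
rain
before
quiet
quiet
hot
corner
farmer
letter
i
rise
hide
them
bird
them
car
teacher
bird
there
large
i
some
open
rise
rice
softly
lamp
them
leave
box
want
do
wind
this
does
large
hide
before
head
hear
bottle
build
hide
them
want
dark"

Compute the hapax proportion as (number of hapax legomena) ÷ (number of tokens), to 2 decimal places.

Frequencies: them:4, hide:3, softly:2, before:2, quiet:2, i:2, rise:2, bird:2, large:2, want:2, watch:1, rain:1, hot:1, corner:1, farmer:1, letter:1, car:1, teacher:1, there:1, some:1, … (14 more, each freq 1)
Hapax count = 24; token count = 47.
Ratio = 24 / 47 = 0.51

0.51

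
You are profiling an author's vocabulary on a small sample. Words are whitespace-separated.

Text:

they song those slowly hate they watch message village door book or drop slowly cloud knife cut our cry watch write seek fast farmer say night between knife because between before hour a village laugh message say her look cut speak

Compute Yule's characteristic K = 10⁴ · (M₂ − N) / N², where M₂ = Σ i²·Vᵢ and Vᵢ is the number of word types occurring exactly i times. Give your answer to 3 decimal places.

107.079

Frequencies: they:2, slowly:2, watch:2, message:2, village:2, knife:2, cut:2, say:2, between:2, song:1, those:1, hate:1, door:1, book:1, or:1, drop:1, cloud:1, our:1, cry:1, write:1, … (12 more, each freq 1)
N = 41. Frequency spectrum: V_1=23, V_2=9
M₂ = 1²·23 + 2²·9 = 59
K = 10000 × (59 − 41) / 41² = 107.079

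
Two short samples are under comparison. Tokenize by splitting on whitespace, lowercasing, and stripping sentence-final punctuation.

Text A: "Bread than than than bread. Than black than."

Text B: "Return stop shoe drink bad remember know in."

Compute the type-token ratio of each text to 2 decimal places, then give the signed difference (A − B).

TTR(A) = 3/8 = 0.38
TTR(B) = 8/8 = 1.00
Difference = 0.38 − 1.00 = -0.62

-0.62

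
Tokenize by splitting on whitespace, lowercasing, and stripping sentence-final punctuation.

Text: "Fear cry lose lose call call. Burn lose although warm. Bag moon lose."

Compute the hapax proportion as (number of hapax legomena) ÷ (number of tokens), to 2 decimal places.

Frequencies: lose:4, call:2, fear:1, cry:1, burn:1, although:1, warm:1, bag:1, moon:1
Hapax count = 7; token count = 13.
Ratio = 7 / 13 = 0.54

0.54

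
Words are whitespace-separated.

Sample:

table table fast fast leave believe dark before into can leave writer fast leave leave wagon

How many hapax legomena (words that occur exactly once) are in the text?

7

Frequencies: leave:4, fast:3, table:2, believe:1, dark:1, before:1, into:1, can:1, writer:1, wagon:1
Hapax (freq=1): before, believe, can, dark, into, wagon, writer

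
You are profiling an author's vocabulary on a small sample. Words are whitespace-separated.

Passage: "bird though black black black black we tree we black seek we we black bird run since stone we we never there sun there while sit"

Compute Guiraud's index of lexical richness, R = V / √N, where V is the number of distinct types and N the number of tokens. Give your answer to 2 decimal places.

2.75

N = 26, V = 14.
√N = 5.099020
R = 14 / 5.099020 = 2.75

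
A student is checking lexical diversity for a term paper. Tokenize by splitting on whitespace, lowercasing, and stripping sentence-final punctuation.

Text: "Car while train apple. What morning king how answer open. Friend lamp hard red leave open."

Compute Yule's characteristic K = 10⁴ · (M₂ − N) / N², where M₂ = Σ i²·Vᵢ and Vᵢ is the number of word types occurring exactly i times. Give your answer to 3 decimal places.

Frequencies: open:2, car:1, while:1, train:1, apple:1, what:1, morning:1, king:1, how:1, answer:1, friend:1, lamp:1, hard:1, red:1, leave:1
N = 16. Frequency spectrum: V_1=14, V_2=1
M₂ = 1²·14 + 2²·1 = 18
K = 10000 × (18 − 16) / 16² = 78.125

78.125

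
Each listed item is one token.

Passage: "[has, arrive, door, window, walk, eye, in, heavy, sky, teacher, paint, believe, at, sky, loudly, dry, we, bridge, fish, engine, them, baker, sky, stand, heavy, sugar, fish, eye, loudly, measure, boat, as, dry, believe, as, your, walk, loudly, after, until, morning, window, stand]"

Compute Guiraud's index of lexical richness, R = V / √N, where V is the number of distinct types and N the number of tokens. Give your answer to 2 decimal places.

N = 43, V = 30.
√N = 6.557439
R = 30 / 6.557439 = 4.57

4.57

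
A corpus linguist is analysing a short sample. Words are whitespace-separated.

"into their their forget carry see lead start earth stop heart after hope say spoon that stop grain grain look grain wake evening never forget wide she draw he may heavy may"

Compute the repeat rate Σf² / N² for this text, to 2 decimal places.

0.04

Frequencies: grain:3, their:2, forget:2, stop:2, may:2, into:1, carry:1, see:1, lead:1, start:1, earth:1, heart:1, after:1, hope:1, say:1, spoon:1, that:1, look:1, wake:1, evening:1, … (6 more, each freq 1)
Σf² = 46; N² = 1024
Repeat rate = 46 / 1024 = 0.04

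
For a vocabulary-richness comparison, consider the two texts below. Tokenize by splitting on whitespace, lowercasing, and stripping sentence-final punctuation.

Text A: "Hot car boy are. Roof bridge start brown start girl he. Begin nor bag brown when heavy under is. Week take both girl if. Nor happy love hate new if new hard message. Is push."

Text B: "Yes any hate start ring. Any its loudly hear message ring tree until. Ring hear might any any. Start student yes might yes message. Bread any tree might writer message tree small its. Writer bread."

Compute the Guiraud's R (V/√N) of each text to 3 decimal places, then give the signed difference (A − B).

A: V=28, N=35, R=4.733
B: V=16, N=35, R=2.704
Difference = 4.733 − 2.704 = 2.029

2.029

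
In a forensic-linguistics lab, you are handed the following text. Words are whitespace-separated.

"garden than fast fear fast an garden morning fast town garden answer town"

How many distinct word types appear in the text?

Distinct types: {an, answer, fast, fear, garden, morning, than, town}
V = 8

8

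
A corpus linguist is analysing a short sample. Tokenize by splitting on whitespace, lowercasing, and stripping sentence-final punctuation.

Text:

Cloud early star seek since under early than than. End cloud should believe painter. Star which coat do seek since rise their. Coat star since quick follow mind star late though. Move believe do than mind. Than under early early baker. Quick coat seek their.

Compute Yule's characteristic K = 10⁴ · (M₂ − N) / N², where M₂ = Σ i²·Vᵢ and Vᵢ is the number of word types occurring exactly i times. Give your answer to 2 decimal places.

335.80

Frequencies: early:4, star:4, than:4, seek:3, since:3, coat:3, cloud:2, under:2, believe:2, do:2, their:2, quick:2, mind:2, end:1, should:1, painter:1, which:1, rise:1, follow:1, late:1, … (3 more, each freq 1)
N = 45. Frequency spectrum: V_1=10, V_2=7, V_3=3, V_4=3
M₂ = 1²·10 + 2²·7 + 3²·3 + 4²·3 = 113
K = 10000 × (113 − 45) / 45² = 335.80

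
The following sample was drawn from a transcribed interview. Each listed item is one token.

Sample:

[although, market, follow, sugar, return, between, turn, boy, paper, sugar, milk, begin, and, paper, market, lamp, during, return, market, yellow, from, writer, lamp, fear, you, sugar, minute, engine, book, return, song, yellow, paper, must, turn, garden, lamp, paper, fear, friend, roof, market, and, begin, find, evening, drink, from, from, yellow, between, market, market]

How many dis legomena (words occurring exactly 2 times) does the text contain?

Frequencies: market:6, paper:4, sugar:3, return:3, lamp:3, yellow:3, from:3, between:2, turn:2, begin:2, and:2, fear:2, although:1, follow:1, boy:1, milk:1, during:1, writer:1, you:1, minute:1, … (10 more, each freq 1)
Words with frequency 2: and, begin, between, fear, turn

5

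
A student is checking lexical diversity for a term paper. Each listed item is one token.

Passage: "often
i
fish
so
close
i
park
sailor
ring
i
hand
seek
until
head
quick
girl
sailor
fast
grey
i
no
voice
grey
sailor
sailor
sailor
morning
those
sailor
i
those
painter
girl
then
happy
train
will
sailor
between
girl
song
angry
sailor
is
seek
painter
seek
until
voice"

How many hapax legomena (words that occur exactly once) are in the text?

20

Frequencies: sailor:8, i:5, seek:3, girl:3, until:2, grey:2, voice:2, those:2, painter:2, often:1, fish:1, so:1, close:1, park:1, ring:1, hand:1, head:1, quick:1, fast:1, no:1, … (9 more, each freq 1)
Hapax (freq=1): angry, between, close, fast, fish, hand, happy, head, is, morning, no, often, park, quick, ring, so, song, then, train, will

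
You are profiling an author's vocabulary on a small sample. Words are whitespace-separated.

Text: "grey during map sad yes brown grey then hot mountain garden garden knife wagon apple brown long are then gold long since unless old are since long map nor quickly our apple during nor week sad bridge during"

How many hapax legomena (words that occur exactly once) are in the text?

12

Frequencies: during:3, long:3, grey:2, map:2, sad:2, brown:2, then:2, garden:2, apple:2, are:2, since:2, nor:2, yes:1, hot:1, mountain:1, knife:1, wagon:1, gold:1, unless:1, old:1, … (4 more, each freq 1)
Hapax (freq=1): bridge, gold, hot, knife, mountain, old, our, quickly, unless, wagon, week, yes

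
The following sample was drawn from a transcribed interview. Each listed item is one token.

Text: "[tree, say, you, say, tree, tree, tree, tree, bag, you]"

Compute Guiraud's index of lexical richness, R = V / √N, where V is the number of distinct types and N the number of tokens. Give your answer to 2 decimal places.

1.26

N = 10, V = 4.
√N = 3.162278
R = 4 / 3.162278 = 1.26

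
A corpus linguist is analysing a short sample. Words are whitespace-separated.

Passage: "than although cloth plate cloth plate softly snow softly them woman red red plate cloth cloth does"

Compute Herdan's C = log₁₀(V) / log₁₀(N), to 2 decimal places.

N = 17, V = 10.
log₁₀(V) = 1.000000, log₁₀(N) = 1.230449
C = 1.000000 / 1.230449 = 0.81

0.81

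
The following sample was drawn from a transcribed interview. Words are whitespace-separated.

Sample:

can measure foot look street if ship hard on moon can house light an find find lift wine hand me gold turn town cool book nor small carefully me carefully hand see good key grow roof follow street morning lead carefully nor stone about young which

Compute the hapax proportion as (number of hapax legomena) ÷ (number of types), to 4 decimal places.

Frequencies: carefully:3, can:2, street:2, find:2, hand:2, me:2, nor:2, measure:1, foot:1, look:1, if:1, ship:1, hard:1, on:1, moon:1, house:1, light:1, an:1, lift:1, wine:1, … (18 more, each freq 1)
Hapax count = 31; type count = 38.
Ratio = 31 / 38 = 0.8158

0.8158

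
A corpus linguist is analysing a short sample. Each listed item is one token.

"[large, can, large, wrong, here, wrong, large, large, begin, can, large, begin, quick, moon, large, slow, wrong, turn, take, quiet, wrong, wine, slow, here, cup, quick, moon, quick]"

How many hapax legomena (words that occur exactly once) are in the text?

5

Frequencies: large:6, wrong:4, quick:3, can:2, here:2, begin:2, moon:2, slow:2, turn:1, take:1, quiet:1, wine:1, cup:1
Hapax (freq=1): cup, quiet, take, turn, wine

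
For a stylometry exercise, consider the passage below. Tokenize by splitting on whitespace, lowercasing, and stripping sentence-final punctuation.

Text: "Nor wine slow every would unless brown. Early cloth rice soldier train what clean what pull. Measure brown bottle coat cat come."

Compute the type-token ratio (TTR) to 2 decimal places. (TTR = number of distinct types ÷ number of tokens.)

N = 22 tokens, V = 20 types.
TTR = V / N = 20 / 22 = 0.91

0.91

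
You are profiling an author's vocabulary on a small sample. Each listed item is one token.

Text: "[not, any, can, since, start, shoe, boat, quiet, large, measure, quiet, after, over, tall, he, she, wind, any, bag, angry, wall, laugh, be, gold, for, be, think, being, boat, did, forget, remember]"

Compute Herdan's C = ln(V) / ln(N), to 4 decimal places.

N = 32, V = 28.
ln(V) = 3.332205, ln(N) = 3.465736
C = 3.332205 / 3.465736 = 0.9615

0.9615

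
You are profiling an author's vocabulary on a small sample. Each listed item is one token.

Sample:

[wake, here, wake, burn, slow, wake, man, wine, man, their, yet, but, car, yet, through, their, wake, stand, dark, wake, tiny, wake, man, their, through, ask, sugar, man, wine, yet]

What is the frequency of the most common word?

Frequencies: wake:6, man:4, their:3, yet:3, wine:2, through:2, here:1, burn:1, slow:1, but:1, car:1, stand:1, dark:1, tiny:1, ask:1, sugar:1
Most common: 'wake' with frequency 6.

6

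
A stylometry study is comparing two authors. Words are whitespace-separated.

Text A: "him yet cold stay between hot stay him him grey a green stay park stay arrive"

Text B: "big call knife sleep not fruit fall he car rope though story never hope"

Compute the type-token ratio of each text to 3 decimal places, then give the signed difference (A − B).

TTR(A) = 11/16 = 0.688
TTR(B) = 14/14 = 1.000
Difference = 0.688 − 1.000 = -0.312

-0.312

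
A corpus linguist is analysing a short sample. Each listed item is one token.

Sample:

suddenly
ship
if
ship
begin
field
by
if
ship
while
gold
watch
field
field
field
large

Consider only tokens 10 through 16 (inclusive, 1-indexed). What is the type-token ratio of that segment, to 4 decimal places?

0.7143

Segment tokens 10–16: while, gold, watch, field, field, field, large
Segment N = 7, segment V = 5.
TTR = 5 / 7 = 0.7143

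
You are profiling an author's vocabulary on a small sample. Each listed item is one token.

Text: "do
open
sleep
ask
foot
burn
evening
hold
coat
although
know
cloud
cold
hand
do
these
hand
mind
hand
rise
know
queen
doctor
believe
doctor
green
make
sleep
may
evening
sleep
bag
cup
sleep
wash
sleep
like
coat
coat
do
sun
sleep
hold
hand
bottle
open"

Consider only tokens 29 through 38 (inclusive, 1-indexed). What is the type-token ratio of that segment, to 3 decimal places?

0.800

Segment tokens 29–38: may, evening, sleep, bag, cup, sleep, wash, sleep, like, coat
Segment N = 10, segment V = 8.
TTR = 8 / 10 = 0.800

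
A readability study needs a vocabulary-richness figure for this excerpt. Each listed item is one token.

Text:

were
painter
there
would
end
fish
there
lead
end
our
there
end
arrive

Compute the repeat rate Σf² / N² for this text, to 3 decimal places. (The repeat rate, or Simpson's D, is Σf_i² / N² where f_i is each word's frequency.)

0.148

Frequencies: there:3, end:3, were:1, painter:1, would:1, fish:1, lead:1, our:1, arrive:1
Σf² = 25; N² = 169
Repeat rate = 25 / 169 = 0.148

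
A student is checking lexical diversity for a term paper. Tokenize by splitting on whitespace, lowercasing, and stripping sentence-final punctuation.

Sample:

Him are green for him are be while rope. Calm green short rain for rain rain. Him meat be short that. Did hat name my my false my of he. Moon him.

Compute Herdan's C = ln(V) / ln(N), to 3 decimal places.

N = 32, V = 20.
ln(V) = 2.995732, ln(N) = 3.465736
C = 2.995732 / 3.465736 = 0.864

0.864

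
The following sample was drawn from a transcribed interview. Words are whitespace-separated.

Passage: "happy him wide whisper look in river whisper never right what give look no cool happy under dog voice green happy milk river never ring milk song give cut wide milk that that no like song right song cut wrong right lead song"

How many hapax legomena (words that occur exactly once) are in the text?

Frequencies: song:4, happy:3, right:3, milk:3, wide:2, whisper:2, look:2, river:2, never:2, give:2, no:2, cut:2, that:2, him:1, in:1, what:1, cool:1, under:1, dog:1, voice:1, … (5 more, each freq 1)
Hapax (freq=1): cool, dog, green, him, in, lead, like, ring, under, voice, what, wrong

12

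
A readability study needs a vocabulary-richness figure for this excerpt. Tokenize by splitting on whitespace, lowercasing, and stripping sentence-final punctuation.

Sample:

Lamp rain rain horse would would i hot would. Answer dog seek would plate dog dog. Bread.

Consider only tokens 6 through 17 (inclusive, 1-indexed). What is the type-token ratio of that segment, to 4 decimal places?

Segment tokens 6–17: would, i, hot, would, answer, dog, seek, would, plate, dog, dog, bread
Segment N = 12, segment V = 8.
TTR = 8 / 12 = 0.6667

0.6667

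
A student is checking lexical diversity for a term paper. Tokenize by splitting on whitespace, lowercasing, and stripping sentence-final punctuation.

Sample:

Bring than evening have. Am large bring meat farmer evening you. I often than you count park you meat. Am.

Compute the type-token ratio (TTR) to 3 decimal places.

N = 20 tokens, V = 13 types.
TTR = V / N = 13 / 20 = 0.650

0.650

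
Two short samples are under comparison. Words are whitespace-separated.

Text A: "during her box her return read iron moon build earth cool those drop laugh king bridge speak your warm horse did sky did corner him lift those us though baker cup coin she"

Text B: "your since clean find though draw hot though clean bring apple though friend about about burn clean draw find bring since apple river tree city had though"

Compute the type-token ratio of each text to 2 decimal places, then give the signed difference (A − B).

0.32

TTR(A) = 30/33 = 0.91
TTR(B) = 16/27 = 0.59
Difference = 0.91 − 0.59 = 0.32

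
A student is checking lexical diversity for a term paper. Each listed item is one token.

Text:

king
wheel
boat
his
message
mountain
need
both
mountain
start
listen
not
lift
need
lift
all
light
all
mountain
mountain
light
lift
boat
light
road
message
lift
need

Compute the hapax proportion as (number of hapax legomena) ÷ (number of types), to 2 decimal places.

Frequencies: mountain:4, lift:4, need:3, light:3, boat:2, message:2, all:2, king:1, wheel:1, his:1, both:1, start:1, listen:1, not:1, road:1
Hapax count = 8; type count = 15.
Ratio = 8 / 15 = 0.53

0.53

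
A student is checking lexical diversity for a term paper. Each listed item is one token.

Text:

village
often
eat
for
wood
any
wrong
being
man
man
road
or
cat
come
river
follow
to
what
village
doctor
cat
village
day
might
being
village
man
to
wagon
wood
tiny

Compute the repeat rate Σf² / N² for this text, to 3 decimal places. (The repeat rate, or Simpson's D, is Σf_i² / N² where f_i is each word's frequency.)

Frequencies: village:4, man:3, wood:2, being:2, cat:2, to:2, often:1, eat:1, for:1, any:1, wrong:1, road:1, or:1, come:1, river:1, follow:1, what:1, doctor:1, day:1, might:1, … (2 more, each freq 1)
Σf² = 57; N² = 961
Repeat rate = 57 / 961 = 0.059

0.059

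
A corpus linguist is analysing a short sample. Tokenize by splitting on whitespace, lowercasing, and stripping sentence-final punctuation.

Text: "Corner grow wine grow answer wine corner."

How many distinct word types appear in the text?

4

Distinct types: {answer, corner, grow, wine}
V = 4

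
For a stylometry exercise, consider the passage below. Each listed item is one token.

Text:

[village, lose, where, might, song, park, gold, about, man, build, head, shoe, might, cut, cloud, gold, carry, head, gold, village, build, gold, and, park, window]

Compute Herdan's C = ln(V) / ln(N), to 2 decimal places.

N = 25, V = 17.
ln(V) = 2.833213, ln(N) = 3.218876
C = 2.833213 / 3.218876 = 0.88

0.88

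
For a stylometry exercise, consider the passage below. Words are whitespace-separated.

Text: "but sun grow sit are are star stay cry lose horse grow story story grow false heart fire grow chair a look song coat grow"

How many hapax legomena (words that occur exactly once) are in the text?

Frequencies: grow:5, are:2, story:2, but:1, sun:1, sit:1, star:1, stay:1, cry:1, lose:1, horse:1, false:1, heart:1, fire:1, chair:1, a:1, look:1, song:1, coat:1
Hapax (freq=1): a, but, chair, coat, cry, false, fire, heart, horse, look, lose, sit, song, star, stay, sun

16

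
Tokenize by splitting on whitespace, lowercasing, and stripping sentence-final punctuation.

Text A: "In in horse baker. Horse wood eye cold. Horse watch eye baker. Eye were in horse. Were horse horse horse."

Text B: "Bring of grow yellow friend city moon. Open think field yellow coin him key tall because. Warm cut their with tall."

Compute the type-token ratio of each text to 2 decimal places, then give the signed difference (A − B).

TTR(A) = 8/20 = 0.40
TTR(B) = 19/21 = 0.90
Difference = 0.40 − 0.90 = -0.50

-0.50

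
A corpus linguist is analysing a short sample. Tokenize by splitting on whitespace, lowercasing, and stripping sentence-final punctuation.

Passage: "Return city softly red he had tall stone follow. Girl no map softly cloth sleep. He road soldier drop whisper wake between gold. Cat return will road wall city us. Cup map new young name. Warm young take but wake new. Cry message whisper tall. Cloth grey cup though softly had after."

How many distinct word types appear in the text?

Distinct types: {after, between, but, cat, city, cloth, cry, cup, drop, follow, girl, gold, grey, had, he, map, message, name, new, no, red, return, road, sleep, softly, soldier, stone, take, tall, though, us, wake, wall, warm, whisper, will, young}
V = 37

37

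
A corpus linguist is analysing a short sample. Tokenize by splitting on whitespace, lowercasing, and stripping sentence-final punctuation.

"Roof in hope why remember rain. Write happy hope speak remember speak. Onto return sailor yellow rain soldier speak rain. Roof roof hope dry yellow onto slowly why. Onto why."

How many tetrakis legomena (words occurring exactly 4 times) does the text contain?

Frequencies: roof:3, hope:3, why:3, rain:3, speak:3, onto:3, remember:2, yellow:2, in:1, write:1, happy:1, return:1, sailor:1, soldier:1, dry:1, slowly:1
Words with frequency 4: (none)

0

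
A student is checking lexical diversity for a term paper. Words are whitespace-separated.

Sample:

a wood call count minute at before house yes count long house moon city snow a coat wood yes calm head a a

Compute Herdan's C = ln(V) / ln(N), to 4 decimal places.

0.8843

N = 23, V = 16.
ln(V) = 2.772589, ln(N) = 3.135494
C = 2.772589 / 3.135494 = 0.8843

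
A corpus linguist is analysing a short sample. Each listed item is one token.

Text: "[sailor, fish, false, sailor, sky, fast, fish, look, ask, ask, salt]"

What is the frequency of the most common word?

Frequencies: sailor:2, fish:2, ask:2, false:1, sky:1, fast:1, look:1, salt:1
Most common: 'sailor' with frequency 2.

2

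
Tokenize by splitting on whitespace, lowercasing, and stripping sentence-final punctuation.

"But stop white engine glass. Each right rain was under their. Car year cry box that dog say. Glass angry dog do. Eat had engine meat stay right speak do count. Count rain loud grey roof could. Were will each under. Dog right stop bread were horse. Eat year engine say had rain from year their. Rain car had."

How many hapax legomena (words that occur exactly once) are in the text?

Frequencies: rain:4, engine:3, right:3, year:3, dog:3, had:3, stop:2, glass:2, each:2, under:2, their:2, car:2, say:2, do:2, eat:2, count:2, were:2, but:1, white:1, was:1, … (15 more, each freq 1)
Hapax (freq=1): angry, box, bread, but, could, cry, from, grey, horse, loud, meat, roof, speak, stay, that, was, white, will

18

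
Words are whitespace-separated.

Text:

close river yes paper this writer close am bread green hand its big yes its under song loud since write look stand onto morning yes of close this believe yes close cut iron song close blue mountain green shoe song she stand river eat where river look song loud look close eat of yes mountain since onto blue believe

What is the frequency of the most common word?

Frequencies: close:6, yes:5, song:4, river:3, look:3, this:2, green:2, its:2, loud:2, since:2, stand:2, onto:2, of:2, believe:2, blue:2, mountain:2, eat:2, paper:1, writer:1, am:1, … (11 more, each freq 1)
Most common: 'close' with frequency 6.

6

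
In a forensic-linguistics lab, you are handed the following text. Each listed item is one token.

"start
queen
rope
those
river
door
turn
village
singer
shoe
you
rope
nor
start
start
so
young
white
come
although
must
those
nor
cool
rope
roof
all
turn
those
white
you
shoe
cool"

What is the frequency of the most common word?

3

Frequencies: start:3, rope:3, those:3, turn:2, shoe:2, you:2, nor:2, white:2, cool:2, queen:1, river:1, door:1, village:1, singer:1, so:1, young:1, come:1, although:1, must:1, roof:1, … (1 more, each freq 1)
Most common: 'start' with frequency 3.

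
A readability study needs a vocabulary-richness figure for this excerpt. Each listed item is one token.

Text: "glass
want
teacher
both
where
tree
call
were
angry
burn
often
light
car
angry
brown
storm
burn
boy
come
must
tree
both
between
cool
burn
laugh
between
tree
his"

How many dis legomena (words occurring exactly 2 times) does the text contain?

3

Frequencies: tree:3, burn:3, both:2, angry:2, between:2, glass:1, want:1, teacher:1, where:1, call:1, were:1, often:1, light:1, car:1, brown:1, storm:1, boy:1, come:1, must:1, cool:1, … (2 more, each freq 1)
Words with frequency 2: angry, between, both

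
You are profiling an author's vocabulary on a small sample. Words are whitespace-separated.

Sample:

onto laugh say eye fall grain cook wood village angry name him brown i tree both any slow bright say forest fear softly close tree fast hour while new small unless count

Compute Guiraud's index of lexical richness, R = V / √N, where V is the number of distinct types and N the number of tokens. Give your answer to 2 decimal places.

5.30

N = 32, V = 30.
√N = 5.656854
R = 30 / 5.656854 = 5.30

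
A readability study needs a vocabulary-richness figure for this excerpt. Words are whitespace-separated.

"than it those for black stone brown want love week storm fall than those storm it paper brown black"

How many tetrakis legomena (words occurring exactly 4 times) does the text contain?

0

Frequencies: than:2, it:2, those:2, black:2, brown:2, storm:2, for:1, stone:1, want:1, love:1, week:1, fall:1, paper:1
Words with frequency 4: (none)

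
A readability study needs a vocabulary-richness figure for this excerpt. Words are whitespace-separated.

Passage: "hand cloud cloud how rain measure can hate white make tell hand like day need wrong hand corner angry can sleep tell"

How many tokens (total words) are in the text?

22

Tokens: hand, cloud, cloud, how, rain, measure, can, hate, white, make, tell, hand, like, day, need, wrong, hand, corner, angry, can, sleep, tell
N = 22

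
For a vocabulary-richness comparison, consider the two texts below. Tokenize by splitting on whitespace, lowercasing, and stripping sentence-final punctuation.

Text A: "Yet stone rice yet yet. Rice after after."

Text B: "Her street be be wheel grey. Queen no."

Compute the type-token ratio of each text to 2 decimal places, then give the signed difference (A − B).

TTR(A) = 4/8 = 0.50
TTR(B) = 7/8 = 0.88
Difference = 0.50 − 0.88 = -0.38

-0.38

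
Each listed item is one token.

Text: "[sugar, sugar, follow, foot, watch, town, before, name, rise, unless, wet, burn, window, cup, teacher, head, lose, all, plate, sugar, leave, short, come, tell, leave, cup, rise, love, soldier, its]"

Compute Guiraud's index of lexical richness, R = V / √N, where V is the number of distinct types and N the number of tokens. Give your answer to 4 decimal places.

N = 30, V = 25.
√N = 5.477226
R = 25 / 5.477226 = 4.5644

4.5644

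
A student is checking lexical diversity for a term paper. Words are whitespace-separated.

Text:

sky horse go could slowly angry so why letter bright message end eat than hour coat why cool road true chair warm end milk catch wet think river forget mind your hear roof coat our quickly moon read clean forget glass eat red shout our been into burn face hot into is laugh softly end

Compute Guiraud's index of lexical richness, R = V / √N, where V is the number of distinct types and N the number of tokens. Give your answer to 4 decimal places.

6.3375

N = 55, V = 47.
√N = 7.416198
R = 47 / 7.416198 = 6.3375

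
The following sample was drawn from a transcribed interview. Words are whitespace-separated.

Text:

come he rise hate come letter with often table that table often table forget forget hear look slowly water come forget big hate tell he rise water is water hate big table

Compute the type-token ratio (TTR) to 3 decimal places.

0.531

N = 32 tokens, V = 17 types.
TTR = V / N = 17 / 32 = 0.531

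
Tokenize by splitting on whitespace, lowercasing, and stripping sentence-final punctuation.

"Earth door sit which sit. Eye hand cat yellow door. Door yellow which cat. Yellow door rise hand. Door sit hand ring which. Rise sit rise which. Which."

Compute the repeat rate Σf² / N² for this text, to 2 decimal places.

0.13

Frequencies: door:5, which:5, sit:4, hand:3, yellow:3, rise:3, cat:2, earth:1, eye:1, ring:1
Σf² = 100; N² = 784
Repeat rate = 100 / 784 = 0.13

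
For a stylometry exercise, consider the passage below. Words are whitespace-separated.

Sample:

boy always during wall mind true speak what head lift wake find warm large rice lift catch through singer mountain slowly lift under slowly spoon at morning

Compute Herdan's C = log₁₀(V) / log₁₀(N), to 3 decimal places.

N = 27, V = 24.
log₁₀(V) = 1.380211, log₁₀(N) = 1.431364
C = 1.380211 / 1.431364 = 0.964

0.964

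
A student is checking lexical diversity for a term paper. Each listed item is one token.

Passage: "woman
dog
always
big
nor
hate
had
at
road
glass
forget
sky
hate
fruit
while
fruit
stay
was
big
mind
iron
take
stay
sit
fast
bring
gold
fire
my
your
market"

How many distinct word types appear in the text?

27

Distinct types: {always, at, big, bring, dog, fast, fire, forget, fruit, glass, gold, had, hate, iron, market, mind, my, nor, road, sit, sky, stay, take, was, while, woman, your}
V = 27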